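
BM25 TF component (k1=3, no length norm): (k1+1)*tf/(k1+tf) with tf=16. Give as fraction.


BM25 TF component = (k1+1)*tf / (k1+tf)
k1 = 3, tf = 16
Numerator = (3+1)*16 = 64
Denominator = 3 + 16 = 19
= 64/19 = 64/19

64/19


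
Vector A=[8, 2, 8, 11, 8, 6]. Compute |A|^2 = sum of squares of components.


|A|^2 = sum of squared components
A[0]^2 = 8^2 = 64
A[1]^2 = 2^2 = 4
A[2]^2 = 8^2 = 64
A[3]^2 = 11^2 = 121
A[4]^2 = 8^2 = 64
A[5]^2 = 6^2 = 36
Sum = 64 + 4 + 64 + 121 + 64 + 36 = 353

353


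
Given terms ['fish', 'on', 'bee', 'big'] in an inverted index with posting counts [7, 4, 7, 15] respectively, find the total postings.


Summing posting list sizes:
'fish': 7 postings
'on': 4 postings
'bee': 7 postings
'big': 15 postings
Total = 7 + 4 + 7 + 15 = 33

33


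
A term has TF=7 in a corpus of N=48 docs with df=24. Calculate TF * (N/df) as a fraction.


TF * (N/df)
= 7 * (48/24)
= 7 * 2
= 14

14


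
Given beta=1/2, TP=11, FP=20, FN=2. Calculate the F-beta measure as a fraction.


P = TP/(TP+FP) = 11/31 = 11/31
R = TP/(TP+FN) = 11/13 = 11/13
beta^2 = 1/2^2 = 1/4
(1 + beta^2) = 5/4
Numerator = (1+beta^2)*P*R = 605/1612
Denominator = beta^2*P + R = 11/124 + 11/13 = 1507/1612
F_beta = 55/137

55/137


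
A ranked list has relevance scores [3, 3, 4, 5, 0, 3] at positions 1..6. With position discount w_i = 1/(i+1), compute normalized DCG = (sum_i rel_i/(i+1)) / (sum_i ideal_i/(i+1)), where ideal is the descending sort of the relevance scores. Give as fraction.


Position discount weights w_i = 1/(i+1) for i=1..6:
Weights = [1/2, 1/3, 1/4, 1/5, 1/6, 1/7]
Actual relevance: [3, 3, 4, 5, 0, 3]
DCG = 3/2 + 3/3 + 4/4 + 5/5 + 0/6 + 3/7 = 69/14
Ideal relevance (sorted desc): [5, 4, 3, 3, 3, 0]
Ideal DCG = 5/2 + 4/3 + 3/4 + 3/5 + 3/6 + 0/7 = 341/60
nDCG = DCG / ideal_DCG = 69/14 / 341/60 = 2070/2387

2070/2387


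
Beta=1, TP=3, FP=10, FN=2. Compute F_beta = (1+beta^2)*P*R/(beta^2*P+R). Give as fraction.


P = TP/(TP+FP) = 3/13 = 3/13
R = TP/(TP+FN) = 3/5 = 3/5
beta^2 = 1^2 = 1
(1 + beta^2) = 2
Numerator = (1+beta^2)*P*R = 18/65
Denominator = beta^2*P + R = 3/13 + 3/5 = 54/65
F_beta = 1/3

1/3


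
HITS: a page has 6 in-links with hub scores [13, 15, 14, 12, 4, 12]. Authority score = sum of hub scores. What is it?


Authority = sum of hub scores of in-linkers
In-link 1: hub score = 13
In-link 2: hub score = 15
In-link 3: hub score = 14
In-link 4: hub score = 12
In-link 5: hub score = 4
In-link 6: hub score = 12
Authority = 13 + 15 + 14 + 12 + 4 + 12 = 70

70


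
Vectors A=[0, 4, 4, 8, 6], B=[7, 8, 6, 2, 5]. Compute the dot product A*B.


Dot product = sum of element-wise products
A[0]*B[0] = 0*7 = 0
A[1]*B[1] = 4*8 = 32
A[2]*B[2] = 4*6 = 24
A[3]*B[3] = 8*2 = 16
A[4]*B[4] = 6*5 = 30
Sum = 0 + 32 + 24 + 16 + 30 = 102

102


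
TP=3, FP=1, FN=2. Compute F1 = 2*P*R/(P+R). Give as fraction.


F1 = 2 * P * R / (P + R)
P = TP/(TP+FP) = 3/4 = 3/4
R = TP/(TP+FN) = 3/5 = 3/5
2 * P * R = 2 * 3/4 * 3/5 = 9/10
P + R = 3/4 + 3/5 = 27/20
F1 = 9/10 / 27/20 = 2/3

2/3


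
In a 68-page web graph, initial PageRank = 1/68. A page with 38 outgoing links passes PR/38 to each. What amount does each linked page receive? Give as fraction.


Initial PR = 1/68 = 1/68
Outlinks = 38
Contribution per link = PR / outlinks
= 1/68 / 38
= 1/2584

1/2584


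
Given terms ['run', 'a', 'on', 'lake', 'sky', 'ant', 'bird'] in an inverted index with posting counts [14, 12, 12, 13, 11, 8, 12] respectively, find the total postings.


Summing posting list sizes:
'run': 14 postings
'a': 12 postings
'on': 12 postings
'lake': 13 postings
'sky': 11 postings
'ant': 8 postings
'bird': 12 postings
Total = 14 + 12 + 12 + 13 + 11 + 8 + 12 = 82

82


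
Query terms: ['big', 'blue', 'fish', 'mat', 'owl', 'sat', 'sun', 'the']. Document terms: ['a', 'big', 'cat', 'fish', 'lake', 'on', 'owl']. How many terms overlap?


Query terms: ['big', 'blue', 'fish', 'mat', 'owl', 'sat', 'sun', 'the']
Document terms: ['a', 'big', 'cat', 'fish', 'lake', 'on', 'owl']
Common terms: ['big', 'fish', 'owl']
Overlap count = 3

3


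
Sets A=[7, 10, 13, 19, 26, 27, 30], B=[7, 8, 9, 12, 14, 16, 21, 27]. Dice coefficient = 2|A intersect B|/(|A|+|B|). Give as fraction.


A intersect B = [7, 27]
|A intersect B| = 2
|A| = 7, |B| = 8
Dice = 2*2 / (7+8)
= 4 / 15 = 4/15

4/15


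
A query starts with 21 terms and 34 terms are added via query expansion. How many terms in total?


Original terms: 21
Expansion terms: 34
Total = 21 + 34 = 55

55


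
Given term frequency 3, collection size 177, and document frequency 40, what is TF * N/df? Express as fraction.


TF * (N/df)
= 3 * (177/40)
= 3 * 177/40
= 531/40

531/40


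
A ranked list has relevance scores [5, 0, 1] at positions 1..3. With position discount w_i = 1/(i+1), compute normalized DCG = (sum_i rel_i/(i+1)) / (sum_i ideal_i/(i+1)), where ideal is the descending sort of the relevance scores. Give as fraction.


Position discount weights w_i = 1/(i+1) for i=1..3:
Weights = [1/2, 1/3, 1/4]
Actual relevance: [5, 0, 1]
DCG = 5/2 + 0/3 + 1/4 = 11/4
Ideal relevance (sorted desc): [5, 1, 0]
Ideal DCG = 5/2 + 1/3 + 0/4 = 17/6
nDCG = DCG / ideal_DCG = 11/4 / 17/6 = 33/34

33/34


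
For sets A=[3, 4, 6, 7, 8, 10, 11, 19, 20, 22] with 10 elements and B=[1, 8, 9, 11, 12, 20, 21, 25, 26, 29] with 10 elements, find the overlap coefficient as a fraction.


A intersect B = [8, 11, 20]
|A intersect B| = 3
min(|A|, |B|) = min(10, 10) = 10
Overlap = 3 / 10 = 3/10

3/10


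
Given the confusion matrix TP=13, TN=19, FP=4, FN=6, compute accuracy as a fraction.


Accuracy = (TP + TN) / (TP + TN + FP + FN)
TP + TN = 13 + 19 = 32
Total = 13 + 19 + 4 + 6 = 42
Accuracy = 32 / 42 = 16/21

16/21


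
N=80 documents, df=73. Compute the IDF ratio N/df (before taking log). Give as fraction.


IDF ratio = N / df
= 80 / 73
= 80/73

80/73


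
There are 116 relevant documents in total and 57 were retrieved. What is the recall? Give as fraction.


Recall = retrieved_relevant / total_relevant
= 57 / 116
= 57 / (57 + 59)
= 57/116

57/116


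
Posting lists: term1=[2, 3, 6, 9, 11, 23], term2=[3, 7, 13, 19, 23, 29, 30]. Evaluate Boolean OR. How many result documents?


Boolean OR: find union of posting lists
term1 docs: [2, 3, 6, 9, 11, 23]
term2 docs: [3, 7, 13, 19, 23, 29, 30]
Union: [2, 3, 6, 7, 9, 11, 13, 19, 23, 29, 30]
|union| = 11

11


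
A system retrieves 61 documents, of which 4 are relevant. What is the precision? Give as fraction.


Precision = relevant_retrieved / total_retrieved
= 4 / 61
= 4 / (4 + 57)
= 4/61

4/61


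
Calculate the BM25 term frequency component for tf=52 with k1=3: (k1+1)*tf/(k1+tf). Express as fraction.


BM25 TF component = (k1+1)*tf / (k1+tf)
k1 = 3, tf = 52
Numerator = (3+1)*52 = 208
Denominator = 3 + 52 = 55
= 208/55 = 208/55

208/55


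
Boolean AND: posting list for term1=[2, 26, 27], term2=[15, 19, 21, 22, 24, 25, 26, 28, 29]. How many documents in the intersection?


Boolean AND: find intersection of posting lists
term1 docs: [2, 26, 27]
term2 docs: [15, 19, 21, 22, 24, 25, 26, 28, 29]
Intersection: [26]
|intersection| = 1

1


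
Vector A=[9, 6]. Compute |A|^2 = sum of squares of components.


|A|^2 = sum of squared components
A[0]^2 = 9^2 = 81
A[1]^2 = 6^2 = 36
Sum = 81 + 36 = 117

117


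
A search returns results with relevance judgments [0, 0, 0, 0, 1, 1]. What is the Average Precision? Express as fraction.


Computing P@k for each relevant position:
Position 1: not relevant
Position 2: not relevant
Position 3: not relevant
Position 4: not relevant
Position 5: relevant, P@5 = 1/5 = 1/5
Position 6: relevant, P@6 = 2/6 = 1/3
Sum of P@k = 1/5 + 1/3 = 8/15
AP = 8/15 / 2 = 4/15

4/15


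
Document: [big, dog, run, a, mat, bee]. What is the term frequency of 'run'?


Document has 6 words
Scanning for 'run':
Found at positions: [2]
Count = 1

1


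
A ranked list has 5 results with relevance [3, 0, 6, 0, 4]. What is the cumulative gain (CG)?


Cumulative Gain = sum of relevance scores
Position 1: rel=3, running sum=3
Position 2: rel=0, running sum=3
Position 3: rel=6, running sum=9
Position 4: rel=0, running sum=9
Position 5: rel=4, running sum=13
CG = 13

13


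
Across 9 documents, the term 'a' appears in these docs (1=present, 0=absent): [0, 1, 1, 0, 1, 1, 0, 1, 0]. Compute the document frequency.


Checking each document for 'a':
Doc 1: absent
Doc 2: present
Doc 3: present
Doc 4: absent
Doc 5: present
Doc 6: present
Doc 7: absent
Doc 8: present
Doc 9: absent
df = sum of presences = 0 + 1 + 1 + 0 + 1 + 1 + 0 + 1 + 0 = 5

5


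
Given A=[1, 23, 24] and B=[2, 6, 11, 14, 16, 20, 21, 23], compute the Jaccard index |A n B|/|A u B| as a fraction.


A intersect B = [23]
|A intersect B| = 1
A union B = [1, 2, 6, 11, 14, 16, 20, 21, 23, 24]
|A union B| = 10
Jaccard = 1/10 = 1/10

1/10


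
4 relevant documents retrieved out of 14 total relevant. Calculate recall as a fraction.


Recall = retrieved_relevant / total_relevant
= 4 / 14
= 4 / (4 + 10)
= 2/7

2/7


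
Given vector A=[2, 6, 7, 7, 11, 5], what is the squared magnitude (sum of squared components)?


|A|^2 = sum of squared components
A[0]^2 = 2^2 = 4
A[1]^2 = 6^2 = 36
A[2]^2 = 7^2 = 49
A[3]^2 = 7^2 = 49
A[4]^2 = 11^2 = 121
A[5]^2 = 5^2 = 25
Sum = 4 + 36 + 49 + 49 + 121 + 25 = 284

284


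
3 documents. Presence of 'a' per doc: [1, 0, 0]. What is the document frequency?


Checking each document for 'a':
Doc 1: present
Doc 2: absent
Doc 3: absent
df = sum of presences = 1 + 0 + 0 = 1

1


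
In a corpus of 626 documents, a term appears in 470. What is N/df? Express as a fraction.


IDF ratio = N / df
= 626 / 470
= 313/235

313/235


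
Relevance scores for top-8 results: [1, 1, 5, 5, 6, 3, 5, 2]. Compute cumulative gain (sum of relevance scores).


Cumulative Gain = sum of relevance scores
Position 1: rel=1, running sum=1
Position 2: rel=1, running sum=2
Position 3: rel=5, running sum=7
Position 4: rel=5, running sum=12
Position 5: rel=6, running sum=18
Position 6: rel=3, running sum=21
Position 7: rel=5, running sum=26
Position 8: rel=2, running sum=28
CG = 28

28


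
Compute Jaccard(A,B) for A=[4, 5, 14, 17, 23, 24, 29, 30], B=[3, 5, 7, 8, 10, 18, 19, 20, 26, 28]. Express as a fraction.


A intersect B = [5]
|A intersect B| = 1
A union B = [3, 4, 5, 7, 8, 10, 14, 17, 18, 19, 20, 23, 24, 26, 28, 29, 30]
|A union B| = 17
Jaccard = 1/17 = 1/17

1/17


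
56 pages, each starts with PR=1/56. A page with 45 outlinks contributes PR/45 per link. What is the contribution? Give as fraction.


Initial PR = 1/56 = 1/56
Outlinks = 45
Contribution per link = PR / outlinks
= 1/56 / 45
= 1/2520

1/2520


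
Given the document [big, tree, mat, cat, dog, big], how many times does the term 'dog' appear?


Document has 6 words
Scanning for 'dog':
Found at positions: [4]
Count = 1

1


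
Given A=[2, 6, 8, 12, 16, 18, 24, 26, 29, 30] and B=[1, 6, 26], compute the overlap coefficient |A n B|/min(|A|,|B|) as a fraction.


A intersect B = [6, 26]
|A intersect B| = 2
min(|A|, |B|) = min(10, 3) = 3
Overlap = 2 / 3 = 2/3

2/3


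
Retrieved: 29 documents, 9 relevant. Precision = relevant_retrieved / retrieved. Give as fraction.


Precision = relevant_retrieved / total_retrieved
= 9 / 29
= 9 / (9 + 20)
= 9/29

9/29


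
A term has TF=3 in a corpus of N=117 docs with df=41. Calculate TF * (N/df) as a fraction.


TF * (N/df)
= 3 * (117/41)
= 3 * 117/41
= 351/41

351/41


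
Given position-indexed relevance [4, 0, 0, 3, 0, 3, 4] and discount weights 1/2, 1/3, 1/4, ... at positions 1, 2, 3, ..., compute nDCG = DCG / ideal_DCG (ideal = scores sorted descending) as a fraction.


Position discount weights w_i = 1/(i+1) for i=1..7:
Weights = [1/2, 1/3, 1/4, 1/5, 1/6, 1/7, 1/8]
Actual relevance: [4, 0, 0, 3, 0, 3, 4]
DCG = 4/2 + 0/3 + 0/4 + 3/5 + 0/6 + 3/7 + 4/8 = 247/70
Ideal relevance (sorted desc): [4, 4, 3, 3, 0, 0, 0]
Ideal DCG = 4/2 + 4/3 + 3/4 + 3/5 + 0/6 + 0/7 + 0/8 = 281/60
nDCG = DCG / ideal_DCG = 247/70 / 281/60 = 1482/1967

1482/1967


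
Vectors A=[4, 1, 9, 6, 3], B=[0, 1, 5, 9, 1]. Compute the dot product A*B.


Dot product = sum of element-wise products
A[0]*B[0] = 4*0 = 0
A[1]*B[1] = 1*1 = 1
A[2]*B[2] = 9*5 = 45
A[3]*B[3] = 6*9 = 54
A[4]*B[4] = 3*1 = 3
Sum = 0 + 1 + 45 + 54 + 3 = 103

103


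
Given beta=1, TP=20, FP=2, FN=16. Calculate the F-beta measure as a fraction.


P = TP/(TP+FP) = 20/22 = 10/11
R = TP/(TP+FN) = 20/36 = 5/9
beta^2 = 1^2 = 1
(1 + beta^2) = 2
Numerator = (1+beta^2)*P*R = 100/99
Denominator = beta^2*P + R = 10/11 + 5/9 = 145/99
F_beta = 20/29

20/29


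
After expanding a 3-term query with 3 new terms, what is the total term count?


Original terms: 3
Expansion terms: 3
Total = 3 + 3 = 6

6


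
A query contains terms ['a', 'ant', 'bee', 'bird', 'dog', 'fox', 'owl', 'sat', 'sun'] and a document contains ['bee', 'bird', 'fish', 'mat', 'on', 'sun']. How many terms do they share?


Query terms: ['a', 'ant', 'bee', 'bird', 'dog', 'fox', 'owl', 'sat', 'sun']
Document terms: ['bee', 'bird', 'fish', 'mat', 'on', 'sun']
Common terms: ['bee', 'bird', 'sun']
Overlap count = 3

3


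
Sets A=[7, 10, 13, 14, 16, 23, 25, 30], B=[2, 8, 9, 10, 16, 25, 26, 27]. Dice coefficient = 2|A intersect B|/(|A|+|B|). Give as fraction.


A intersect B = [10, 16, 25]
|A intersect B| = 3
|A| = 8, |B| = 8
Dice = 2*3 / (8+8)
= 6 / 16 = 3/8

3/8


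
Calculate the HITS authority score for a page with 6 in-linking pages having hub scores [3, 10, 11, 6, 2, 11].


Authority = sum of hub scores of in-linkers
In-link 1: hub score = 3
In-link 2: hub score = 10
In-link 3: hub score = 11
In-link 4: hub score = 6
In-link 5: hub score = 2
In-link 6: hub score = 11
Authority = 3 + 10 + 11 + 6 + 2 + 11 = 43

43


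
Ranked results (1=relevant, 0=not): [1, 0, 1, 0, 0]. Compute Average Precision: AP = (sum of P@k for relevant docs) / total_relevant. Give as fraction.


Computing P@k for each relevant position:
Position 1: relevant, P@1 = 1/1 = 1
Position 2: not relevant
Position 3: relevant, P@3 = 2/3 = 2/3
Position 4: not relevant
Position 5: not relevant
Sum of P@k = 1 + 2/3 = 5/3
AP = 5/3 / 2 = 5/6

5/6


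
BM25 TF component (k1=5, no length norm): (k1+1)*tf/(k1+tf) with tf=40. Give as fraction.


BM25 TF component = (k1+1)*tf / (k1+tf)
k1 = 5, tf = 40
Numerator = (5+1)*40 = 240
Denominator = 5 + 40 = 45
= 240/45 = 16/3

16/3


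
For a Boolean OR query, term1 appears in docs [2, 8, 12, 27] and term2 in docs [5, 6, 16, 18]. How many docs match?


Boolean OR: find union of posting lists
term1 docs: [2, 8, 12, 27]
term2 docs: [5, 6, 16, 18]
Union: [2, 5, 6, 8, 12, 16, 18, 27]
|union| = 8

8


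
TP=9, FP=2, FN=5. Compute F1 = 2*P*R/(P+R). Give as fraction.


F1 = 2 * P * R / (P + R)
P = TP/(TP+FP) = 9/11 = 9/11
R = TP/(TP+FN) = 9/14 = 9/14
2 * P * R = 2 * 9/11 * 9/14 = 81/77
P + R = 9/11 + 9/14 = 225/154
F1 = 81/77 / 225/154 = 18/25

18/25


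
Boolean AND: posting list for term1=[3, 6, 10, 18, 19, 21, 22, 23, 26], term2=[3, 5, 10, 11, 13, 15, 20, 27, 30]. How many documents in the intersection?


Boolean AND: find intersection of posting lists
term1 docs: [3, 6, 10, 18, 19, 21, 22, 23, 26]
term2 docs: [3, 5, 10, 11, 13, 15, 20, 27, 30]
Intersection: [3, 10]
|intersection| = 2

2


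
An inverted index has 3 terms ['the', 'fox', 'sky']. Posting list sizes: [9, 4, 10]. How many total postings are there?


Summing posting list sizes:
'the': 9 postings
'fox': 4 postings
'sky': 10 postings
Total = 9 + 4 + 10 = 23

23


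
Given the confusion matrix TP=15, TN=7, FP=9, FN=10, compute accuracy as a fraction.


Accuracy = (TP + TN) / (TP + TN + FP + FN)
TP + TN = 15 + 7 = 22
Total = 15 + 7 + 9 + 10 = 41
Accuracy = 22 / 41 = 22/41

22/41


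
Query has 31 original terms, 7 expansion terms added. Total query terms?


Original terms: 31
Expansion terms: 7
Total = 31 + 7 = 38

38


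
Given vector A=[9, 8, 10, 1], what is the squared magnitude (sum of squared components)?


|A|^2 = sum of squared components
A[0]^2 = 9^2 = 81
A[1]^2 = 8^2 = 64
A[2]^2 = 10^2 = 100
A[3]^2 = 1^2 = 1
Sum = 81 + 64 + 100 + 1 = 246

246


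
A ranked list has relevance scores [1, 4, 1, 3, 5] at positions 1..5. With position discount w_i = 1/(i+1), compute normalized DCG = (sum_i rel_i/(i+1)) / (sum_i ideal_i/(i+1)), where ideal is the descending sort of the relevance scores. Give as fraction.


Position discount weights w_i = 1/(i+1) for i=1..5:
Weights = [1/2, 1/3, 1/4, 1/5, 1/6]
Actual relevance: [1, 4, 1, 3, 5]
DCG = 1/2 + 4/3 + 1/4 + 3/5 + 5/6 = 211/60
Ideal relevance (sorted desc): [5, 4, 3, 1, 1]
Ideal DCG = 5/2 + 4/3 + 3/4 + 1/5 + 1/6 = 99/20
nDCG = DCG / ideal_DCG = 211/60 / 99/20 = 211/297

211/297


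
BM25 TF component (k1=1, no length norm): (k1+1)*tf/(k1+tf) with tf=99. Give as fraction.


BM25 TF component = (k1+1)*tf / (k1+tf)
k1 = 1, tf = 99
Numerator = (1+1)*99 = 198
Denominator = 1 + 99 = 100
= 198/100 = 99/50

99/50


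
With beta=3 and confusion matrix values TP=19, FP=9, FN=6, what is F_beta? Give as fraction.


P = TP/(TP+FP) = 19/28 = 19/28
R = TP/(TP+FN) = 19/25 = 19/25
beta^2 = 3^2 = 9
(1 + beta^2) = 10
Numerator = (1+beta^2)*P*R = 361/70
Denominator = beta^2*P + R = 171/28 + 19/25 = 4807/700
F_beta = 190/253

190/253


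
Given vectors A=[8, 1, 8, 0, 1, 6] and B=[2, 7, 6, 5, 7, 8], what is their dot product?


Dot product = sum of element-wise products
A[0]*B[0] = 8*2 = 16
A[1]*B[1] = 1*7 = 7
A[2]*B[2] = 8*6 = 48
A[3]*B[3] = 0*5 = 0
A[4]*B[4] = 1*7 = 7
A[5]*B[5] = 6*8 = 48
Sum = 16 + 7 + 48 + 0 + 7 + 48 = 126

126


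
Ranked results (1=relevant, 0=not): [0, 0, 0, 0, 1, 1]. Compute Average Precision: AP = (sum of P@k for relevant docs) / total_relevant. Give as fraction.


Computing P@k for each relevant position:
Position 1: not relevant
Position 2: not relevant
Position 3: not relevant
Position 4: not relevant
Position 5: relevant, P@5 = 1/5 = 1/5
Position 6: relevant, P@6 = 2/6 = 1/3
Sum of P@k = 1/5 + 1/3 = 8/15
AP = 8/15 / 2 = 4/15

4/15


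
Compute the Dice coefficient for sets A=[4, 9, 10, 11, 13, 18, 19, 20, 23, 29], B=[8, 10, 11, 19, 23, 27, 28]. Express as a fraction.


A intersect B = [10, 11, 19, 23]
|A intersect B| = 4
|A| = 10, |B| = 7
Dice = 2*4 / (10+7)
= 8 / 17 = 8/17

8/17


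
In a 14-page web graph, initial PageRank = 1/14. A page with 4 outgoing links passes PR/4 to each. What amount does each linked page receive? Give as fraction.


Initial PR = 1/14 = 1/14
Outlinks = 4
Contribution per link = PR / outlinks
= 1/14 / 4
= 1/56

1/56


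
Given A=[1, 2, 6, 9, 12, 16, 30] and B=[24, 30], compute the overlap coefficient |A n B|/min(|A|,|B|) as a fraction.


A intersect B = [30]
|A intersect B| = 1
min(|A|, |B|) = min(7, 2) = 2
Overlap = 1 / 2 = 1/2

1/2


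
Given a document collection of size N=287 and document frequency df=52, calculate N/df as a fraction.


IDF ratio = N / df
= 287 / 52
= 287/52

287/52


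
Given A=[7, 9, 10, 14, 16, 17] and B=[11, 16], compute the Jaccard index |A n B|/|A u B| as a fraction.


A intersect B = [16]
|A intersect B| = 1
A union B = [7, 9, 10, 11, 14, 16, 17]
|A union B| = 7
Jaccard = 1/7 = 1/7

1/7


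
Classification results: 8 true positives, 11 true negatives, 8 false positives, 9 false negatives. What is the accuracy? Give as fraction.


Accuracy = (TP + TN) / (TP + TN + FP + FN)
TP + TN = 8 + 11 = 19
Total = 8 + 11 + 8 + 9 = 36
Accuracy = 19 / 36 = 19/36

19/36


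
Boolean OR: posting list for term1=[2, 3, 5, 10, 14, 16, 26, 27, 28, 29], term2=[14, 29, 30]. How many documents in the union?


Boolean OR: find union of posting lists
term1 docs: [2, 3, 5, 10, 14, 16, 26, 27, 28, 29]
term2 docs: [14, 29, 30]
Union: [2, 3, 5, 10, 14, 16, 26, 27, 28, 29, 30]
|union| = 11

11


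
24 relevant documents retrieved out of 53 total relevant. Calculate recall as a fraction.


Recall = retrieved_relevant / total_relevant
= 24 / 53
= 24 / (24 + 29)
= 24/53

24/53


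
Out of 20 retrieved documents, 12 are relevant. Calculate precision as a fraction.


Precision = relevant_retrieved / total_retrieved
= 12 / 20
= 12 / (12 + 8)
= 3/5

3/5


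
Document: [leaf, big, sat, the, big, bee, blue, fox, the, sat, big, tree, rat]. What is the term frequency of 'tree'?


Document has 13 words
Scanning for 'tree':
Found at positions: [11]
Count = 1

1


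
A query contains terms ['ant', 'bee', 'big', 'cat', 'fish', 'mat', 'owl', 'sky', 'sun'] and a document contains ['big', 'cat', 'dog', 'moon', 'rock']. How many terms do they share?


Query terms: ['ant', 'bee', 'big', 'cat', 'fish', 'mat', 'owl', 'sky', 'sun']
Document terms: ['big', 'cat', 'dog', 'moon', 'rock']
Common terms: ['big', 'cat']
Overlap count = 2

2


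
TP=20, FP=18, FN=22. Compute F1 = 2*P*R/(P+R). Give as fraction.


F1 = 2 * P * R / (P + R)
P = TP/(TP+FP) = 20/38 = 10/19
R = TP/(TP+FN) = 20/42 = 10/21
2 * P * R = 2 * 10/19 * 10/21 = 200/399
P + R = 10/19 + 10/21 = 400/399
F1 = 200/399 / 400/399 = 1/2

1/2


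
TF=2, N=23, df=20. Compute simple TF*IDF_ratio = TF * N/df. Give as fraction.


TF * (N/df)
= 2 * (23/20)
= 2 * 23/20
= 23/10

23/10


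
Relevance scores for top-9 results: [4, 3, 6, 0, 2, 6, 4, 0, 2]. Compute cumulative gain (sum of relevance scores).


Cumulative Gain = sum of relevance scores
Position 1: rel=4, running sum=4
Position 2: rel=3, running sum=7
Position 3: rel=6, running sum=13
Position 4: rel=0, running sum=13
Position 5: rel=2, running sum=15
Position 6: rel=6, running sum=21
Position 7: rel=4, running sum=25
Position 8: rel=0, running sum=25
Position 9: rel=2, running sum=27
CG = 27

27


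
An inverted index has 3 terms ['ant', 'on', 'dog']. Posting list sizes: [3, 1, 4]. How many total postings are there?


Summing posting list sizes:
'ant': 3 postings
'on': 1 postings
'dog': 4 postings
Total = 3 + 1 + 4 = 8

8


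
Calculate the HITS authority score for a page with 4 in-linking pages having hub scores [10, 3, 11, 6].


Authority = sum of hub scores of in-linkers
In-link 1: hub score = 10
In-link 2: hub score = 3
In-link 3: hub score = 11
In-link 4: hub score = 6
Authority = 10 + 3 + 11 + 6 = 30

30


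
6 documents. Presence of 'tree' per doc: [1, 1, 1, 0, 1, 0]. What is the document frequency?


Checking each document for 'tree':
Doc 1: present
Doc 2: present
Doc 3: present
Doc 4: absent
Doc 5: present
Doc 6: absent
df = sum of presences = 1 + 1 + 1 + 0 + 1 + 0 = 4

4


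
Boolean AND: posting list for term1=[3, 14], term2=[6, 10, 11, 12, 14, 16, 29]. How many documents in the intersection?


Boolean AND: find intersection of posting lists
term1 docs: [3, 14]
term2 docs: [6, 10, 11, 12, 14, 16, 29]
Intersection: [14]
|intersection| = 1

1


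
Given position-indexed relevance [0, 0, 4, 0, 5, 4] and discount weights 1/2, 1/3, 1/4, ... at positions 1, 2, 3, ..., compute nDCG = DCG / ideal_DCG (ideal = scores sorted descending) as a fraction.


Position discount weights w_i = 1/(i+1) for i=1..6:
Weights = [1/2, 1/3, 1/4, 1/5, 1/6, 1/7]
Actual relevance: [0, 0, 4, 0, 5, 4]
DCG = 0/2 + 0/3 + 4/4 + 0/5 + 5/6 + 4/7 = 101/42
Ideal relevance (sorted desc): [5, 4, 4, 0, 0, 0]
Ideal DCG = 5/2 + 4/3 + 4/4 + 0/5 + 0/6 + 0/7 = 29/6
nDCG = DCG / ideal_DCG = 101/42 / 29/6 = 101/203

101/203


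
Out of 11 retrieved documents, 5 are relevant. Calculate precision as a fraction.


Precision = relevant_retrieved / total_retrieved
= 5 / 11
= 5 / (5 + 6)
= 5/11

5/11


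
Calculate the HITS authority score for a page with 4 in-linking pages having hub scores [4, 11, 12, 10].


Authority = sum of hub scores of in-linkers
In-link 1: hub score = 4
In-link 2: hub score = 11
In-link 3: hub score = 12
In-link 4: hub score = 10
Authority = 4 + 11 + 12 + 10 = 37

37


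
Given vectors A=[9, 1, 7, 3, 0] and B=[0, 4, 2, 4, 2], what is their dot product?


Dot product = sum of element-wise products
A[0]*B[0] = 9*0 = 0
A[1]*B[1] = 1*4 = 4
A[2]*B[2] = 7*2 = 14
A[3]*B[3] = 3*4 = 12
A[4]*B[4] = 0*2 = 0
Sum = 0 + 4 + 14 + 12 + 0 = 30

30


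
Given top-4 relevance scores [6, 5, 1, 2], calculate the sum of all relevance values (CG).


Cumulative Gain = sum of relevance scores
Position 1: rel=6, running sum=6
Position 2: rel=5, running sum=11
Position 3: rel=1, running sum=12
Position 4: rel=2, running sum=14
CG = 14

14


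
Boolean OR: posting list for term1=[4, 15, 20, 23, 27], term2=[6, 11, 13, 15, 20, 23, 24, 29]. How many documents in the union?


Boolean OR: find union of posting lists
term1 docs: [4, 15, 20, 23, 27]
term2 docs: [6, 11, 13, 15, 20, 23, 24, 29]
Union: [4, 6, 11, 13, 15, 20, 23, 24, 27, 29]
|union| = 10

10


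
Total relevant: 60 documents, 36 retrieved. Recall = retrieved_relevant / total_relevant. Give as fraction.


Recall = retrieved_relevant / total_relevant
= 36 / 60
= 36 / (36 + 24)
= 3/5

3/5


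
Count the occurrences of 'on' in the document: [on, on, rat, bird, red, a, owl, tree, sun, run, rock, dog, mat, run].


Document has 14 words
Scanning for 'on':
Found at positions: [0, 1]
Count = 2

2


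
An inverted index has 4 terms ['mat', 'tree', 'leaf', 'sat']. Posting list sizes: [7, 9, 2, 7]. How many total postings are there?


Summing posting list sizes:
'mat': 7 postings
'tree': 9 postings
'leaf': 2 postings
'sat': 7 postings
Total = 7 + 9 + 2 + 7 = 25

25


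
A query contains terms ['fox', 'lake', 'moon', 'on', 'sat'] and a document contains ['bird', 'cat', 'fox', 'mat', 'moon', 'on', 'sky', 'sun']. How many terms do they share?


Query terms: ['fox', 'lake', 'moon', 'on', 'sat']
Document terms: ['bird', 'cat', 'fox', 'mat', 'moon', 'on', 'sky', 'sun']
Common terms: ['fox', 'moon', 'on']
Overlap count = 3

3


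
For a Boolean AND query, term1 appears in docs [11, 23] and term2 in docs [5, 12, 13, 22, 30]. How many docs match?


Boolean AND: find intersection of posting lists
term1 docs: [11, 23]
term2 docs: [5, 12, 13, 22, 30]
Intersection: []
|intersection| = 0

0


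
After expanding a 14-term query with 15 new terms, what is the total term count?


Original terms: 14
Expansion terms: 15
Total = 14 + 15 = 29

29


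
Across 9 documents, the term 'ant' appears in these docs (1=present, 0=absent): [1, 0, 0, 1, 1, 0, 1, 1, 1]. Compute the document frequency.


Checking each document for 'ant':
Doc 1: present
Doc 2: absent
Doc 3: absent
Doc 4: present
Doc 5: present
Doc 6: absent
Doc 7: present
Doc 8: present
Doc 9: present
df = sum of presences = 1 + 0 + 0 + 1 + 1 + 0 + 1 + 1 + 1 = 6

6


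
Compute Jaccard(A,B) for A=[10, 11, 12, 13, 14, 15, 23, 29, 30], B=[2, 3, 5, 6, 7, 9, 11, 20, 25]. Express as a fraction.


A intersect B = [11]
|A intersect B| = 1
A union B = [2, 3, 5, 6, 7, 9, 10, 11, 12, 13, 14, 15, 20, 23, 25, 29, 30]
|A union B| = 17
Jaccard = 1/17 = 1/17

1/17


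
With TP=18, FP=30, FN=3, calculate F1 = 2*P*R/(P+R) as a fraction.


F1 = 2 * P * R / (P + R)
P = TP/(TP+FP) = 18/48 = 3/8
R = TP/(TP+FN) = 18/21 = 6/7
2 * P * R = 2 * 3/8 * 6/7 = 9/14
P + R = 3/8 + 6/7 = 69/56
F1 = 9/14 / 69/56 = 12/23

12/23


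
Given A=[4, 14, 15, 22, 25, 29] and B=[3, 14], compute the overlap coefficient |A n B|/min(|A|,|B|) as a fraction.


A intersect B = [14]
|A intersect B| = 1
min(|A|, |B|) = min(6, 2) = 2
Overlap = 1 / 2 = 1/2

1/2


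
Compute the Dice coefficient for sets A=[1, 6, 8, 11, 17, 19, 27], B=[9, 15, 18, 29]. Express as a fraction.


A intersect B = []
|A intersect B| = 0
|A| = 7, |B| = 4
Dice = 2*0 / (7+4)
= 0 / 11 = 0

0


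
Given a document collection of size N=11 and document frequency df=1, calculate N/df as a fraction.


IDF ratio = N / df
= 11 / 1
= 11

11


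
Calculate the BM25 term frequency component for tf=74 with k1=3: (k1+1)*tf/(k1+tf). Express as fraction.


BM25 TF component = (k1+1)*tf / (k1+tf)
k1 = 3, tf = 74
Numerator = (3+1)*74 = 296
Denominator = 3 + 74 = 77
= 296/77 = 296/77

296/77


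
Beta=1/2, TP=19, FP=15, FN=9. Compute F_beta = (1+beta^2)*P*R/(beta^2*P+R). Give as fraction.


P = TP/(TP+FP) = 19/34 = 19/34
R = TP/(TP+FN) = 19/28 = 19/28
beta^2 = 1/2^2 = 1/4
(1 + beta^2) = 5/4
Numerator = (1+beta^2)*P*R = 1805/3808
Denominator = beta^2*P + R = 19/136 + 19/28 = 779/952
F_beta = 95/164

95/164


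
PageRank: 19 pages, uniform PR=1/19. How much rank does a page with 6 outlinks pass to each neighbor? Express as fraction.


Initial PR = 1/19 = 1/19
Outlinks = 6
Contribution per link = PR / outlinks
= 1/19 / 6
= 1/114

1/114


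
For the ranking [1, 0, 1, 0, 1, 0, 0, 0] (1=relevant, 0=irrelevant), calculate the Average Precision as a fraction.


Computing P@k for each relevant position:
Position 1: relevant, P@1 = 1/1 = 1
Position 2: not relevant
Position 3: relevant, P@3 = 2/3 = 2/3
Position 4: not relevant
Position 5: relevant, P@5 = 3/5 = 3/5
Position 6: not relevant
Position 7: not relevant
Position 8: not relevant
Sum of P@k = 1 + 2/3 + 3/5 = 34/15
AP = 34/15 / 3 = 34/45

34/45


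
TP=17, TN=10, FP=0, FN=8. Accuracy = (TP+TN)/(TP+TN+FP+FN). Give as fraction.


Accuracy = (TP + TN) / (TP + TN + FP + FN)
TP + TN = 17 + 10 = 27
Total = 17 + 10 + 0 + 8 = 35
Accuracy = 27 / 35 = 27/35

27/35


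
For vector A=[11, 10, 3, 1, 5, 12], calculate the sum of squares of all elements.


|A|^2 = sum of squared components
A[0]^2 = 11^2 = 121
A[1]^2 = 10^2 = 100
A[2]^2 = 3^2 = 9
A[3]^2 = 1^2 = 1
A[4]^2 = 5^2 = 25
A[5]^2 = 12^2 = 144
Sum = 121 + 100 + 9 + 1 + 25 + 144 = 400

400


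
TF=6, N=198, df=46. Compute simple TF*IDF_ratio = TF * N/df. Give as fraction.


TF * (N/df)
= 6 * (198/46)
= 6 * 99/23
= 594/23

594/23


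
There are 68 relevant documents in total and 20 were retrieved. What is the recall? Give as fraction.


Recall = retrieved_relevant / total_relevant
= 20 / 68
= 20 / (20 + 48)
= 5/17

5/17


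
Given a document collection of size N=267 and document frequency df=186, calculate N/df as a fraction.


IDF ratio = N / df
= 267 / 186
= 89/62

89/62


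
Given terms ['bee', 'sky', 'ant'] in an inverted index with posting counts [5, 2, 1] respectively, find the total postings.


Summing posting list sizes:
'bee': 5 postings
'sky': 2 postings
'ant': 1 postings
Total = 5 + 2 + 1 = 8

8


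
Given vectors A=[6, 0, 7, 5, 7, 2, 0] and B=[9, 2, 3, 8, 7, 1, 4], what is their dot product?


Dot product = sum of element-wise products
A[0]*B[0] = 6*9 = 54
A[1]*B[1] = 0*2 = 0
A[2]*B[2] = 7*3 = 21
A[3]*B[3] = 5*8 = 40
A[4]*B[4] = 7*7 = 49
A[5]*B[5] = 2*1 = 2
A[6]*B[6] = 0*4 = 0
Sum = 54 + 0 + 21 + 40 + 49 + 2 + 0 = 166

166


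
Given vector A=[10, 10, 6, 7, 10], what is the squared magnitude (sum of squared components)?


|A|^2 = sum of squared components
A[0]^2 = 10^2 = 100
A[1]^2 = 10^2 = 100
A[2]^2 = 6^2 = 36
A[3]^2 = 7^2 = 49
A[4]^2 = 10^2 = 100
Sum = 100 + 100 + 36 + 49 + 100 = 385

385


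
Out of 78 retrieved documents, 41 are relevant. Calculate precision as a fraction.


Precision = relevant_retrieved / total_retrieved
= 41 / 78
= 41 / (41 + 37)
= 41/78

41/78


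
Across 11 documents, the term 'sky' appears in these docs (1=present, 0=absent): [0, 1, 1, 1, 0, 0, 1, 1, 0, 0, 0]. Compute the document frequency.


Checking each document for 'sky':
Doc 1: absent
Doc 2: present
Doc 3: present
Doc 4: present
Doc 5: absent
Doc 6: absent
Doc 7: present
Doc 8: present
Doc 9: absent
Doc 10: absent
Doc 11: absent
df = sum of presences = 0 + 1 + 1 + 1 + 0 + 0 + 1 + 1 + 0 + 0 + 0 = 5

5


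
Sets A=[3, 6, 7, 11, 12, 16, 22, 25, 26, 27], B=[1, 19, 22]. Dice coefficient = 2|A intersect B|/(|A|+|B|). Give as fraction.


A intersect B = [22]
|A intersect B| = 1
|A| = 10, |B| = 3
Dice = 2*1 / (10+3)
= 2 / 13 = 2/13

2/13


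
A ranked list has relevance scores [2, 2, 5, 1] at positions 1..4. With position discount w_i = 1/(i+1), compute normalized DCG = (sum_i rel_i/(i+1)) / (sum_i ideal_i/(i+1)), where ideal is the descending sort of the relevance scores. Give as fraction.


Position discount weights w_i = 1/(i+1) for i=1..4:
Weights = [1/2, 1/3, 1/4, 1/5]
Actual relevance: [2, 2, 5, 1]
DCG = 2/2 + 2/3 + 5/4 + 1/5 = 187/60
Ideal relevance (sorted desc): [5, 2, 2, 1]
Ideal DCG = 5/2 + 2/3 + 2/4 + 1/5 = 58/15
nDCG = DCG / ideal_DCG = 187/60 / 58/15 = 187/232

187/232


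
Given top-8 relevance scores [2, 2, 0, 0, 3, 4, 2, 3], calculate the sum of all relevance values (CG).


Cumulative Gain = sum of relevance scores
Position 1: rel=2, running sum=2
Position 2: rel=2, running sum=4
Position 3: rel=0, running sum=4
Position 4: rel=0, running sum=4
Position 5: rel=3, running sum=7
Position 6: rel=4, running sum=11
Position 7: rel=2, running sum=13
Position 8: rel=3, running sum=16
CG = 16

16


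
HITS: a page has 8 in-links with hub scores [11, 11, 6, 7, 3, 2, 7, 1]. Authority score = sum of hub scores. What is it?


Authority = sum of hub scores of in-linkers
In-link 1: hub score = 11
In-link 2: hub score = 11
In-link 3: hub score = 6
In-link 4: hub score = 7
In-link 5: hub score = 3
In-link 6: hub score = 2
In-link 7: hub score = 7
In-link 8: hub score = 1
Authority = 11 + 11 + 6 + 7 + 3 + 2 + 7 + 1 = 48

48


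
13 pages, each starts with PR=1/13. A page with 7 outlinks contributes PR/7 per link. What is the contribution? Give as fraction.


Initial PR = 1/13 = 1/13
Outlinks = 7
Contribution per link = PR / outlinks
= 1/13 / 7
= 1/91

1/91


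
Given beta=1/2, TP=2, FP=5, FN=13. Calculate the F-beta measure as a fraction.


P = TP/(TP+FP) = 2/7 = 2/7
R = TP/(TP+FN) = 2/15 = 2/15
beta^2 = 1/2^2 = 1/4
(1 + beta^2) = 5/4
Numerator = (1+beta^2)*P*R = 1/21
Denominator = beta^2*P + R = 1/14 + 2/15 = 43/210
F_beta = 10/43

10/43


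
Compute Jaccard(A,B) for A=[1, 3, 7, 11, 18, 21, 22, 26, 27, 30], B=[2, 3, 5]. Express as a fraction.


A intersect B = [3]
|A intersect B| = 1
A union B = [1, 2, 3, 5, 7, 11, 18, 21, 22, 26, 27, 30]
|A union B| = 12
Jaccard = 1/12 = 1/12

1/12


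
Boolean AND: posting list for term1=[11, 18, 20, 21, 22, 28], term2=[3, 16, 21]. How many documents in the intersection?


Boolean AND: find intersection of posting lists
term1 docs: [11, 18, 20, 21, 22, 28]
term2 docs: [3, 16, 21]
Intersection: [21]
|intersection| = 1

1


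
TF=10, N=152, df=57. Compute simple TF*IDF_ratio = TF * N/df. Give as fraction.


TF * (N/df)
= 10 * (152/57)
= 10 * 8/3
= 80/3

80/3


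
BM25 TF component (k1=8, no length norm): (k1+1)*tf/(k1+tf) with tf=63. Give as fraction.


BM25 TF component = (k1+1)*tf / (k1+tf)
k1 = 8, tf = 63
Numerator = (8+1)*63 = 567
Denominator = 8 + 63 = 71
= 567/71 = 567/71

567/71


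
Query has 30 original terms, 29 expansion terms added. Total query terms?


Original terms: 30
Expansion terms: 29
Total = 30 + 29 = 59

59


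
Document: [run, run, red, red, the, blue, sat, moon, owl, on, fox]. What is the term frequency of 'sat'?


Document has 11 words
Scanning for 'sat':
Found at positions: [6]
Count = 1

1


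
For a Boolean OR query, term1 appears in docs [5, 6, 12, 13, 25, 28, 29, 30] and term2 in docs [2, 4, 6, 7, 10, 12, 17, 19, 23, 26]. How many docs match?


Boolean OR: find union of posting lists
term1 docs: [5, 6, 12, 13, 25, 28, 29, 30]
term2 docs: [2, 4, 6, 7, 10, 12, 17, 19, 23, 26]
Union: [2, 4, 5, 6, 7, 10, 12, 13, 17, 19, 23, 25, 26, 28, 29, 30]
|union| = 16

16


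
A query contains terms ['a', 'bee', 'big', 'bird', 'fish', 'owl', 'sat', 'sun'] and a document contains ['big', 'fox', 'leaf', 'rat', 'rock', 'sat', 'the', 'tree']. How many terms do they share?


Query terms: ['a', 'bee', 'big', 'bird', 'fish', 'owl', 'sat', 'sun']
Document terms: ['big', 'fox', 'leaf', 'rat', 'rock', 'sat', 'the', 'tree']
Common terms: ['big', 'sat']
Overlap count = 2

2


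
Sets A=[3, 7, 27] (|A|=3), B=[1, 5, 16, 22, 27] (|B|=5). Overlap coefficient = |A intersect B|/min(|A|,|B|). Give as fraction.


A intersect B = [27]
|A intersect B| = 1
min(|A|, |B|) = min(3, 5) = 3
Overlap = 1 / 3 = 1/3

1/3


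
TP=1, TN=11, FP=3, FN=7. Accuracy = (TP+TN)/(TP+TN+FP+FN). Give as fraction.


Accuracy = (TP + TN) / (TP + TN + FP + FN)
TP + TN = 1 + 11 = 12
Total = 1 + 11 + 3 + 7 = 22
Accuracy = 12 / 22 = 6/11

6/11


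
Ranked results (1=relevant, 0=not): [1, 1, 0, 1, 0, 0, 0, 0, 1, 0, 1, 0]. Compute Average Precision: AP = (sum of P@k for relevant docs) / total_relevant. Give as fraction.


Computing P@k for each relevant position:
Position 1: relevant, P@1 = 1/1 = 1
Position 2: relevant, P@2 = 2/2 = 1
Position 3: not relevant
Position 4: relevant, P@4 = 3/4 = 3/4
Position 5: not relevant
Position 6: not relevant
Position 7: not relevant
Position 8: not relevant
Position 9: relevant, P@9 = 4/9 = 4/9
Position 10: not relevant
Position 11: relevant, P@11 = 5/11 = 5/11
Position 12: not relevant
Sum of P@k = 1 + 1 + 3/4 + 4/9 + 5/11 = 1445/396
AP = 1445/396 / 5 = 289/396

289/396


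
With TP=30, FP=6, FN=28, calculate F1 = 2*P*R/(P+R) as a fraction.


F1 = 2 * P * R / (P + R)
P = TP/(TP+FP) = 30/36 = 5/6
R = TP/(TP+FN) = 30/58 = 15/29
2 * P * R = 2 * 5/6 * 15/29 = 25/29
P + R = 5/6 + 15/29 = 235/174
F1 = 25/29 / 235/174 = 30/47

30/47


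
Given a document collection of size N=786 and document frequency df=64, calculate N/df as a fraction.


IDF ratio = N / df
= 786 / 64
= 393/32

393/32


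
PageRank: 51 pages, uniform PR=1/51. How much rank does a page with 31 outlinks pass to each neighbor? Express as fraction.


Initial PR = 1/51 = 1/51
Outlinks = 31
Contribution per link = PR / outlinks
= 1/51 / 31
= 1/1581

1/1581


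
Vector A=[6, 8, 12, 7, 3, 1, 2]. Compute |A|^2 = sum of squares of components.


|A|^2 = sum of squared components
A[0]^2 = 6^2 = 36
A[1]^2 = 8^2 = 64
A[2]^2 = 12^2 = 144
A[3]^2 = 7^2 = 49
A[4]^2 = 3^2 = 9
A[5]^2 = 1^2 = 1
A[6]^2 = 2^2 = 4
Sum = 36 + 64 + 144 + 49 + 9 + 1 + 4 = 307

307


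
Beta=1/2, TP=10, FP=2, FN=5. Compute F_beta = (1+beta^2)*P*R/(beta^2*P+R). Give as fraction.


P = TP/(TP+FP) = 10/12 = 5/6
R = TP/(TP+FN) = 10/15 = 2/3
beta^2 = 1/2^2 = 1/4
(1 + beta^2) = 5/4
Numerator = (1+beta^2)*P*R = 25/36
Denominator = beta^2*P + R = 5/24 + 2/3 = 7/8
F_beta = 50/63

50/63


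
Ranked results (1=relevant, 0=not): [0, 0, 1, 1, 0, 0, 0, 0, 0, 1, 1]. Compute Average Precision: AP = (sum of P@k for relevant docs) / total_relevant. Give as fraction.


Computing P@k for each relevant position:
Position 1: not relevant
Position 2: not relevant
Position 3: relevant, P@3 = 1/3 = 1/3
Position 4: relevant, P@4 = 2/4 = 1/2
Position 5: not relevant
Position 6: not relevant
Position 7: not relevant
Position 8: not relevant
Position 9: not relevant
Position 10: relevant, P@10 = 3/10 = 3/10
Position 11: relevant, P@11 = 4/11 = 4/11
Sum of P@k = 1/3 + 1/2 + 3/10 + 4/11 = 247/165
AP = 247/165 / 4 = 247/660

247/660


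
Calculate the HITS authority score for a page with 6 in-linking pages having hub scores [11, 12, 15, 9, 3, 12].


Authority = sum of hub scores of in-linkers
In-link 1: hub score = 11
In-link 2: hub score = 12
In-link 3: hub score = 15
In-link 4: hub score = 9
In-link 5: hub score = 3
In-link 6: hub score = 12
Authority = 11 + 12 + 15 + 9 + 3 + 12 = 62

62


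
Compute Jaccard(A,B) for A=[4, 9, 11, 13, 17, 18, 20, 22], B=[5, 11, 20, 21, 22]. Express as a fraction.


A intersect B = [11, 20, 22]
|A intersect B| = 3
A union B = [4, 5, 9, 11, 13, 17, 18, 20, 21, 22]
|A union B| = 10
Jaccard = 3/10 = 3/10

3/10


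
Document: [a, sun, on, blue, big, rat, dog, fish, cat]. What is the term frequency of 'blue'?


Document has 9 words
Scanning for 'blue':
Found at positions: [3]
Count = 1

1


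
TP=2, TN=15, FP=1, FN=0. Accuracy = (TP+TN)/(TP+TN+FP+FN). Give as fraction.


Accuracy = (TP + TN) / (TP + TN + FP + FN)
TP + TN = 2 + 15 = 17
Total = 2 + 15 + 1 + 0 = 18
Accuracy = 17 / 18 = 17/18

17/18


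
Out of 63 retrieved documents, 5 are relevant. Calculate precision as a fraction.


Precision = relevant_retrieved / total_retrieved
= 5 / 63
= 5 / (5 + 58)
= 5/63

5/63
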